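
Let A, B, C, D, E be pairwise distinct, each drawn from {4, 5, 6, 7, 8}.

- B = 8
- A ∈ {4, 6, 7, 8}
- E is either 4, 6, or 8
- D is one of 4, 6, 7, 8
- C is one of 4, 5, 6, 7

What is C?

5

B's domain is down to {8}, so B = 8. Eliminate 8 elsewhere: A, D, E.
Among the 4 still-open variables, 5 fits only C (and all 4 values in {4, 5, 6, 7} must be used), so C = 5.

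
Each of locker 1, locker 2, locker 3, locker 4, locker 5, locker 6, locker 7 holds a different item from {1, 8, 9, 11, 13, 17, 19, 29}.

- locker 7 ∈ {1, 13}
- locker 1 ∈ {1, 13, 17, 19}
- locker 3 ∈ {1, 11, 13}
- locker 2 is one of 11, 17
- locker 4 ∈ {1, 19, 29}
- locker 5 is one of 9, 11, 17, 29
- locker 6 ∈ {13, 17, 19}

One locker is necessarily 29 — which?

Among the 7 variables, 9 fits only locker 5 (and all 7 values in {1, 9, 11, 13, 17, 19, 29} must be used), so locker 5 = 9.
Among the 6 still-open variables, 29 fits only locker 4 (and all 6 values in {1, 11, 13, 17, 19, 29} must be used), so locker 4 = 29.

locker 4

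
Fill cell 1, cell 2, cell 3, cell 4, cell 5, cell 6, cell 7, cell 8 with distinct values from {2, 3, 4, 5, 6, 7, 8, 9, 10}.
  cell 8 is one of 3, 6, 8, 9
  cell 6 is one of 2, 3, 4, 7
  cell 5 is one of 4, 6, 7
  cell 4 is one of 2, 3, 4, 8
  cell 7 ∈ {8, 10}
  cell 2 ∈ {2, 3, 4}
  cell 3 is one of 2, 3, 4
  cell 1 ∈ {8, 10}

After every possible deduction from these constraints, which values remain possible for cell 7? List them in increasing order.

8, 10

The 8 variables together cover exactly {2, 3, 4, 6, 7, 8, 9, 10} — 8 values for 8 variables — and 9 appears only in cell 8's list, so cell 8 = 9.
The 7 still-open variables draw from only 7 values {2, 3, 4, 6, 7, 8, 10}, so each is used; only cell 5 can be 6, hence cell 5 = 6.
Among the 6 still-open variables, 7 fits only cell 6 (and all 6 values in {2, 3, 4, 7, 8, 10} must be used), so cell 6 = 7.
The 2 variables cell 1 and cell 7 are confined to {8, 10}, which locks those values in; drop them from cell 4.
No further eliminations apply; cell 7 can still be any of 8, 10.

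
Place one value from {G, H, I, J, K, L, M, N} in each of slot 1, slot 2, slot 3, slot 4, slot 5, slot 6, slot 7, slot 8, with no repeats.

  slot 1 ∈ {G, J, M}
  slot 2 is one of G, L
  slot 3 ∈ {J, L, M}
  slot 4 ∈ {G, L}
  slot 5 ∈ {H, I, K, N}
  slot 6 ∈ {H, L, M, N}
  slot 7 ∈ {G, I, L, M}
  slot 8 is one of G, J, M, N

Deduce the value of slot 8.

Among the 8 variables, K fits only slot 5 (and all 8 values in {G, H, I, J, K, L, M, N} must be used), so slot 5 = K.
Among the 7 still-open variables, H fits only slot 6 (and all 7 values in {G, H, I, J, L, M, N} must be used), so slot 6 = H.
Among the 6 still-open variables, I fits only slot 7 (and all 6 values in {G, I, J, L, M, N} must be used), so slot 7 = I.
The 5 still-open variables together cover exactly {G, J, L, M, N} — 5 values for 5 variables — and N appears only in slot 8's list, so slot 8 = N.

N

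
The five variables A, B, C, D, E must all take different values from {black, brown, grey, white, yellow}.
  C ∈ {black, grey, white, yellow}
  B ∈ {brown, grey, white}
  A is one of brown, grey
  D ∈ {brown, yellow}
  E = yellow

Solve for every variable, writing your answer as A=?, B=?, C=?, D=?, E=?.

A=grey, B=white, C=black, D=brown, E=yellow

E has just one choice, so E = yellow. Eliminate yellow elsewhere: C, D.
D's domain is down to {brown}, so D = brown. Eliminate brown elsewhere: A, B.
A's domain is down to {grey}, so A = grey. Strike grey from B, C.
B must be white (only option left). Strike white from C.
C has just one choice, so C = black.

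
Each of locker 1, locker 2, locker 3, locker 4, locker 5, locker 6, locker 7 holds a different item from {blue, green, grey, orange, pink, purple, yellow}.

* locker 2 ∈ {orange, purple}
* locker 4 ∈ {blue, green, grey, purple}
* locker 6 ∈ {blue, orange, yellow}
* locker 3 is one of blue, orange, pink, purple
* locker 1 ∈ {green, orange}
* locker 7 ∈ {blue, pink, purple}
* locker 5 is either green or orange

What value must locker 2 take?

purple

The 7 variables draw from only 7 values {blue, green, grey, orange, pink, purple, yellow}, so each is used; only locker 4 can be grey, hence locker 4 = grey.
The 6 still-open variables draw from only 6 values {blue, green, orange, pink, purple, yellow}, so each is used; only locker 6 can be yellow, hence locker 6 = yellow.
The 2 variables locker 1 and locker 5 are confined to {green, orange}, which locks those values in; drop them from locker 2, locker 3.
So locker 2 = purple.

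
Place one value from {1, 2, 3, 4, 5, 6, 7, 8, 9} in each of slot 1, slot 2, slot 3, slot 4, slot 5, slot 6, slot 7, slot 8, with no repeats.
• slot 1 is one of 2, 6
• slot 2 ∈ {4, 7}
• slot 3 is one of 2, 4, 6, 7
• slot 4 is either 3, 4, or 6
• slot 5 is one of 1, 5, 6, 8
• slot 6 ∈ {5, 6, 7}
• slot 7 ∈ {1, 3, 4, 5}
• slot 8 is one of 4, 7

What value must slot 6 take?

The 8 variables together cover exactly {1, 2, 3, 4, 5, 6, 7, 8} — 8 values for 8 variables — and 8 appears only in slot 5's list, so slot 5 = 8.
Among the 7 still-open variables, 1 fits only slot 7 (and all 7 values in {1, 2, 3, 4, 5, 6, 7} must be used), so slot 7 = 1.
Among the 6 still-open variables, 3 fits only slot 4 (and all 6 values in {2, 3, 4, 5, 6, 7} must be used), so slot 4 = 3.
Among the 5 still-open variables, 5 fits only slot 6 (and all 5 values in {2, 4, 5, 6, 7} must be used), so slot 6 = 5.

5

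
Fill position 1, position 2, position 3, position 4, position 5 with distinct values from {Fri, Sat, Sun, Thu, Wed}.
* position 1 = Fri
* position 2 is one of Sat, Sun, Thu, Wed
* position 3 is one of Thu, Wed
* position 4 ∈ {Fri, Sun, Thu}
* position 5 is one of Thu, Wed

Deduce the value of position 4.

Sun

position 1's domain is down to {Fri}, so position 1 = Fri. Remove Fri from position 4.
Among the 4 still-open variables, Sat fits only position 2 (and all 4 values in {Sat, Sun, Thu, Wed} must be used), so position 2 = Sat.
The 3 still-open variables draw from only 3 values {Sun, Thu, Wed}, so each is used; only position 4 can be Sun, hence position 4 = Sun.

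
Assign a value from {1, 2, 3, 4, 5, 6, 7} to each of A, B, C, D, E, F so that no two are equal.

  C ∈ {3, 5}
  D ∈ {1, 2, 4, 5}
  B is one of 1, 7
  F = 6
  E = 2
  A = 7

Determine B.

A must be 7 (only option left). Remove 7 from B.
So B = 1.

1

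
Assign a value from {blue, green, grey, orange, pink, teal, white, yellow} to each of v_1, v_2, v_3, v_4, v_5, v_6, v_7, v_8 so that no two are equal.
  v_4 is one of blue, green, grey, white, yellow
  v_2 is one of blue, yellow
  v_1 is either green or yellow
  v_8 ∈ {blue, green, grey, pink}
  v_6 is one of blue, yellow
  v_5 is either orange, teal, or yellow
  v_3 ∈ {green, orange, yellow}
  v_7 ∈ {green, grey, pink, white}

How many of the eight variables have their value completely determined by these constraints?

The 8 variables together cover exactly {blue, green, grey, orange, pink, teal, white, yellow} — 8 values for 8 variables — and teal appears only in v_5's list, so v_5 = teal.
Among the 7 still-open variables, orange fits only v_3 (and all 7 values in {blue, green, grey, orange, pink, white, yellow} must be used), so v_3 = orange.
v_2 and v_6 share exactly the 2 values {blue, yellow}; by pigeonhole those values go to them, so strike blue, yellow from v_1, v_4, v_8.
v_1's domain is down to {green}, so v_1 = green. So v_4, v_7, v_8 can't be green.
Determined: v_1=green, v_3=orange, v_5=teal. The other variables each still have more than one consistent value. That makes 3.

3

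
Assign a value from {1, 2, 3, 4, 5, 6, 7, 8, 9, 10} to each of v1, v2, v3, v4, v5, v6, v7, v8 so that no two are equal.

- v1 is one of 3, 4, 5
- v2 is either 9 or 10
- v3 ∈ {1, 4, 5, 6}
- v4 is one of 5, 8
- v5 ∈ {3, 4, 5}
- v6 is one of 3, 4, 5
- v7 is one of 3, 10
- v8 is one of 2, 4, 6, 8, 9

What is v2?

9

v1, v5, v6 share exactly the 3 values {3, 4, 5}; by pigeonhole those values go to them, so strike 3, 4, 5 from v3, v4, v7, v8.
v4 has just one choice, so v4 = 8. Remove 8 from v8.
v7 must be 10 (only option left). Eliminate 10 elsewhere: v2.
So v2 = 9.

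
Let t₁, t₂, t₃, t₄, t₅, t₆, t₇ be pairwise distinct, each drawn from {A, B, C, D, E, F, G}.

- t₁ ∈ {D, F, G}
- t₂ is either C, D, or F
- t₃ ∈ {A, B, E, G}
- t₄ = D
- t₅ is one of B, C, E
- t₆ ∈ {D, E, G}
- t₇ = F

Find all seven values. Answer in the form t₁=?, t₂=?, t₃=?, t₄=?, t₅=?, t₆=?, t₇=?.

t₁=G, t₂=C, t₃=A, t₄=D, t₅=B, t₆=E, t₇=F

t₄'s domain is down to {D}, so t₄ = D. Eliminate D elsewhere: t₁, t₂, t₆.
That leaves t₇ = F. Eliminate F elsewhere: t₁, t₂.
t₁'s domain is down to {G}, so t₁ = G. Remove G from t₃, t₆.
t₂'s domain is down to {C}, so t₂ = C. Eliminate C elsewhere: t₅.
That leaves t₆ = E. So t₃, t₅ can't be E.
That leaves t₅ = B. Eliminate B elsewhere: t₃.
t₃'s domain is down to {A}, so t₃ = A.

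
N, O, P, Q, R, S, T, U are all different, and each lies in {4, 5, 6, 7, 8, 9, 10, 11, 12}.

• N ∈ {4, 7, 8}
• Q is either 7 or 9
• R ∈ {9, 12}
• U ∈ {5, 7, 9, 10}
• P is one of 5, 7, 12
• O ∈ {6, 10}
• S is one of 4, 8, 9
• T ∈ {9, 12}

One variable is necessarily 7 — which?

Q

The 8 variables draw from only 8 values {4, 5, 6, 7, 8, 9, 10, 12}, so each is used; only O can be 6, hence O = 6.
Among the 7 still-open variables, 10 fits only U (and all 7 values in {4, 5, 7, 8, 9, 10, 12} must be used), so U = 10.
Among the 6 still-open variables, 5 fits only P (and all 6 values in {4, 5, 7, 8, 9, 12} must be used), so P = 5.
The 2 variables R and T are confined to {9, 12}, which locks those values in; drop them from Q, S.
So 7 goes to Q.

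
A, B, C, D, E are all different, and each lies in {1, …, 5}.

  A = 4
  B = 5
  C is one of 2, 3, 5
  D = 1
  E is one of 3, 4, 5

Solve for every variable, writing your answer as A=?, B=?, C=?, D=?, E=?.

A=4, B=5, C=2, D=1, E=3

A must be 4 (only option left). Remove 4 from E.
B's domain is down to {5}, so B = 5. Remove 5 from C, E.
D has just one choice, so D = 1.
E's domain is down to {3}, so E = 3. Eliminate 3 elsewhere: C.
C's domain is down to {2}, so C = 2.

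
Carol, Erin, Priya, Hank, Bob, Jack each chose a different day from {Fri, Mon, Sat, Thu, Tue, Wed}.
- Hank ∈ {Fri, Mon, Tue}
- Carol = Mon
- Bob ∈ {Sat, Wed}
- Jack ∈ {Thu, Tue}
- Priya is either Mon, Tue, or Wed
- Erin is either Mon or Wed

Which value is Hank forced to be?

Fri

Carol must be Mon (only option left). Eliminate Mon elsewhere: Erin, Priya, Hank.
That leaves Erin = Wed. So Priya, Bob can't be Wed.
That leaves Priya = Tue. Eliminate Tue elsewhere: Hank, Jack.
So Hank = Fri.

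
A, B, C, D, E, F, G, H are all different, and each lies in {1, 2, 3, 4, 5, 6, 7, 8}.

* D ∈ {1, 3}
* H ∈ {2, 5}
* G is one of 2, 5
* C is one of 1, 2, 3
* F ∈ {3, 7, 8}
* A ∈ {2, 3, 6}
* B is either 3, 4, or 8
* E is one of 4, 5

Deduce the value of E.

4

The 8 variables draw from only 8 values {1, 2, 3, 4, 5, 6, 7, 8}, so each is used; only A can be 6, hence A = 6.
The 7 still-open variables together cover exactly {1, 2, 3, 4, 5, 7, 8} — 7 values for 7 variables — and 7 appears only in F's list, so F = 7.
The 6 still-open variables draw from only 6 values {1, 2, 3, 4, 5, 8}, so each is used; only B can be 8, hence B = 8.
Among the 5 still-open variables, 4 fits only E (and all 5 values in {1, 2, 3, 4, 5} must be used), so E = 4.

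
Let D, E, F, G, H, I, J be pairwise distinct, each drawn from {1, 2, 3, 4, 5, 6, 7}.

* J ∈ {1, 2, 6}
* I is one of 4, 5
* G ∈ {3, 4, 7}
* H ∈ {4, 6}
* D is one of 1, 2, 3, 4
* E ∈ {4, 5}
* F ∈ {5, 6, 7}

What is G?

E and I between them cover only {4, 5} — a naked pair. Remove those values from D, F, G, H.
H has just one choice, so H = 6. Strike 6 from F, J.
F's domain is down to {7}, so F = 7. Strike 7 from G.
So G = 3.

3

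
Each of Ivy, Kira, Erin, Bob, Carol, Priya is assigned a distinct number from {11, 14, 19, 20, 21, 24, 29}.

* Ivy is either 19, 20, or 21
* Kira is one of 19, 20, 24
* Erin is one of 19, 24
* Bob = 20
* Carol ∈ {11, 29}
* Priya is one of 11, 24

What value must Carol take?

Bob has just one choice, so Bob = 20. Eliminate 20 elsewhere: Ivy, Kira.
The 5 still-open variables together cover exactly {11, 19, 21, 24, 29} — 5 values for 5 variables — and 21 appears only in Ivy's list, so Ivy = 21.
The 4 still-open variables draw from only 4 values {11, 19, 24, 29}, so each is used; only Carol can be 29, hence Carol = 29.

29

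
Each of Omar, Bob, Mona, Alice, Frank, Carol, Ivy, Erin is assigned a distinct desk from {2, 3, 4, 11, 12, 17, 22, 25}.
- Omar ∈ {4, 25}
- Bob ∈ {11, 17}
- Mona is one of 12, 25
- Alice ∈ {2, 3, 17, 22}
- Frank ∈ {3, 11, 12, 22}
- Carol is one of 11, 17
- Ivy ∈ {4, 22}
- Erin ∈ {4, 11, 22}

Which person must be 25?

Omar

The 8 variables draw from only 8 values {2, 3, 4, 11, 12, 17, 22, 25}, so each is used; only Alice can be 2, hence Alice = 2.
The 7 still-open variables draw from only 7 values {3, 4, 11, 12, 17, 22, 25}, so each is used; only Frank can be 3, hence Frank = 3.
The 6 still-open variables together cover exactly {4, 11, 12, 17, 22, 25} — 6 values for 6 variables — and 12 appears only in Mona's list, so Mona = 12.
The 5 still-open variables together cover exactly {4, 11, 17, 22, 25} — 5 values for 5 variables — and 25 appears only in Omar's list, so Omar = 25.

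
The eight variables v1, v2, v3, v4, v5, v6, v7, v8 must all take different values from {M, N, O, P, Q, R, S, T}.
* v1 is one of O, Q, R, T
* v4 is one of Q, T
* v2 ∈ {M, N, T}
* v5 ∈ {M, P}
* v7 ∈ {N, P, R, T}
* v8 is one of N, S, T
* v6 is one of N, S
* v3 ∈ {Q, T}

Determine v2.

The 8 variables together cover exactly {M, N, O, P, Q, R, S, T} — 8 values for 8 variables — and O appears only in v1's list, so v1 = O.
Among the 7 still-open variables, R fits only v7 (and all 7 values in {M, N, P, Q, R, S, T} must be used), so v7 = R.
The 6 still-open variables draw from only 6 values {M, N, P, Q, S, T}, so each is used; only v5 can be P, hence v5 = P.
Among the 5 still-open variables, M fits only v2 (and all 5 values in {M, N, Q, S, T} must be used), so v2 = M.

M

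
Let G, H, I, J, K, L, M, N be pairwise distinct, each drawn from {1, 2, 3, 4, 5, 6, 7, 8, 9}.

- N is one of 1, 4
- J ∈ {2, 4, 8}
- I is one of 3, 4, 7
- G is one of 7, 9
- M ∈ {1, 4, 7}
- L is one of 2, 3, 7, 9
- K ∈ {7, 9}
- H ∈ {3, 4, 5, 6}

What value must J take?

G and K between them cover only {7, 9} — a naked pair. Remove those values from I, L, M.
M and N between them cover only {1, 4} — a naked pair. Remove those values from H, I, J.
I must be 3 (only option left). Strike 3 from H, L.
L's domain is down to {2}, so L = 2. Eliminate 2 elsewhere: J.
So J = 8.

8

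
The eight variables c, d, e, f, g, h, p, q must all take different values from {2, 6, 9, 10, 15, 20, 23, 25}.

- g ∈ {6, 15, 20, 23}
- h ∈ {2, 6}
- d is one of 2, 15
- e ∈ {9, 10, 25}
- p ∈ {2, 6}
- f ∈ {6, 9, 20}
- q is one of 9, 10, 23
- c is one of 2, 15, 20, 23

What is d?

The 8 variables draw from only 8 values {2, 6, 9, 10, 15, 20, 23, 25}, so each is used; only e can be 25, hence e = 25.
The 7 still-open variables together cover exactly {2, 6, 9, 10, 15, 20, 23} — 7 values for 7 variables — and 10 appears only in q's list, so q = 10.
Among the 6 still-open variables, 9 fits only f (and all 6 values in {2, 6, 9, 15, 20, 23} must be used), so f = 9.
The 2 variables h and p are confined to {2, 6}, which locks those values in; drop them from c, d, g.
So d = 15.

15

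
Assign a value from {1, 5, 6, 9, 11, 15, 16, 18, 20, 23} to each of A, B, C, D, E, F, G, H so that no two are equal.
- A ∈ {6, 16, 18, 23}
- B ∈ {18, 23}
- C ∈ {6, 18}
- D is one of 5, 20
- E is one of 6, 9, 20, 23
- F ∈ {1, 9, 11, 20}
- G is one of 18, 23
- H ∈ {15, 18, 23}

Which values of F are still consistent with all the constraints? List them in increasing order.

The 2 variables B and G are confined to {18, 23}, which locks those values in; drop them from A, C, E, H.
That leaves C = 6. Remove 6 from A, E.
H must be 15 (only option left).
A must be 16 (only option left).
No further eliminations apply; F can still be any of 1, 9, 11, 20.

1, 9, 11, 20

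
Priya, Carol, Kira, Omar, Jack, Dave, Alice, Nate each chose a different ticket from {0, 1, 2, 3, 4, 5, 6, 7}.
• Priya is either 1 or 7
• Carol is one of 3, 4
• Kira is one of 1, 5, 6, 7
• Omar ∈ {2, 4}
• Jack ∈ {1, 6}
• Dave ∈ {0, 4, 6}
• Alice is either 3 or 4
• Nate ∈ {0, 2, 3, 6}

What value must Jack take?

1

The 8 variables draw from only 8 values {0, 1, 2, 3, 4, 5, 6, 7}, so each is used; only Kira can be 5, hence Kira = 5.
The 7 still-open variables together cover exactly {0, 1, 2, 3, 4, 6, 7} — 7 values for 7 variables — and 7 appears only in Priya's list, so Priya = 7.
The 6 still-open variables draw from only 6 values {0, 1, 2, 3, 4, 6}, so each is used; only Jack can be 1, hence Jack = 1.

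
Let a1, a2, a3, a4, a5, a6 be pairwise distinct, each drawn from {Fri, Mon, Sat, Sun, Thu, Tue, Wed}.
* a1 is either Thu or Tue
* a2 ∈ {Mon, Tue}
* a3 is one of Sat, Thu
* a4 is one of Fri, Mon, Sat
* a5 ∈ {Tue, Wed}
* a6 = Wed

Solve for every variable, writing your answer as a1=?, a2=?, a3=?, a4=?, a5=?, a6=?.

a6 has just one choice, so a6 = Wed. Strike Wed from a5.
a5 must be Tue (only option left). Remove Tue from a1, a2.
a1 has just one choice, so a1 = Thu. Remove Thu from a3.
That leaves a2 = Mon. So a4 can't be Mon.
a3 must be Sat (only option left). Eliminate Sat elsewhere: a4.
That leaves a4 = Fri.

a1=Thu, a2=Mon, a3=Sat, a4=Fri, a5=Tue, a6=Wed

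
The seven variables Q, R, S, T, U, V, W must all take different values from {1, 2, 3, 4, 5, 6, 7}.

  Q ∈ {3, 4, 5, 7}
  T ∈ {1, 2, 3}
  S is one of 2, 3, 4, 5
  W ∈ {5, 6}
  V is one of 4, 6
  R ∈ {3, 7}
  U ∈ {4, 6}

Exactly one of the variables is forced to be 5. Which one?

The 7 variables draw from only 7 values {1, 2, 3, 4, 5, 6, 7}, so each is used; only T can be 1, hence T = 1.
The 6 still-open variables draw from only 6 values {2, 3, 4, 5, 6, 7}, so each is used; only S can be 2, hence S = 2.
The 2 variables U and V are confined to {4, 6}, which locks those values in; drop them from Q, W.
So 5 goes to W.

W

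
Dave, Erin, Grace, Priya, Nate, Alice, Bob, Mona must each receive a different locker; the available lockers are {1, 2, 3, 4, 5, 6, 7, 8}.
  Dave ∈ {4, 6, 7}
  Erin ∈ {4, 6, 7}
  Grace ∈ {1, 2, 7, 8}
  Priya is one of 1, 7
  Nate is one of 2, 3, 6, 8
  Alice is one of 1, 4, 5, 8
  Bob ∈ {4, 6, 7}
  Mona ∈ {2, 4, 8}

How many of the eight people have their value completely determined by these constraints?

The 8 variables together cover exactly {1, 2, 3, 4, 5, 6, 7, 8} — 8 values for 8 variables — and 3 appears only in Nate's list, so Nate = 3.
Among the 7 still-open variables, 5 fits only Alice (and all 7 values in {1, 2, 4, 5, 6, 7, 8} must be used), so Alice = 5.
Dave, Erin, Bob between them cover only {4, 6, 7} — a naked triple. Remove those values from Grace, Priya, Mona.
Priya has just one choice, so Priya = 1. So Grace can't be 1.
Determined: Priya=1, Nate=3, Alice=5. The other people each still have more than one consistent value. That makes 3.

3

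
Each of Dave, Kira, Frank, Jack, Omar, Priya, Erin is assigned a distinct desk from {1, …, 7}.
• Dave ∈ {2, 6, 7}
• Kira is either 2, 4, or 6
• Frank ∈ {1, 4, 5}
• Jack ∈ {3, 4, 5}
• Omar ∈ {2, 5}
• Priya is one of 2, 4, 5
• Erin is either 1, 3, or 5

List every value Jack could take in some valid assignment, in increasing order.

Among the 7 variables, 7 fits only Dave (and all 7 values in {1, 2, 3, 4, 5, 6, 7} must be used), so Dave = 7.
Among the 6 still-open variables, 6 fits only Kira (and all 6 values in {1, 2, 3, 4, 5, 6} must be used), so Kira = 6.
No further eliminations apply; Jack can still be any of 3, 4, 5.

3, 4, 5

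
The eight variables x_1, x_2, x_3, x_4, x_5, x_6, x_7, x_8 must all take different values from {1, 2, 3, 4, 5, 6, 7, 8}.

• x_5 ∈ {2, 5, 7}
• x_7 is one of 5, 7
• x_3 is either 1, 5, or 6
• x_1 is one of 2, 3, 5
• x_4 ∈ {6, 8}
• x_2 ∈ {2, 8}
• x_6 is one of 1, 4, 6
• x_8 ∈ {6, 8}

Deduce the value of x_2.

The 8 variables draw from only 8 values {1, 2, 3, 4, 5, 6, 7, 8}, so each is used; only x_1 can be 3, hence x_1 = 3.
Among the 7 still-open variables, 4 fits only x_6 (and all 7 values in {1, 2, 4, 5, 6, 7, 8} must be used), so x_6 = 4.
The 6 still-open variables together cover exactly {1, 2, 5, 6, 7, 8} — 6 values for 6 variables — and 1 appears only in x_3's list, so x_3 = 1.
x_4 and x_8 share exactly the 2 values {6, 8}; by pigeonhole those values go to them, so strike 6, 8 from x_2.
So x_2 = 2.

2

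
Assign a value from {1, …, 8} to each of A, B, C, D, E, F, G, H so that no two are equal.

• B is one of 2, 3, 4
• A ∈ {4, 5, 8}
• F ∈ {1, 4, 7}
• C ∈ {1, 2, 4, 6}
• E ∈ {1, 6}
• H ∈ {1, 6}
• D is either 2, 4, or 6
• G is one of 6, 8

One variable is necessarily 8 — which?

Among the 8 variables, 3 fits only B (and all 8 values in {1, 2, 3, 4, 5, 6, 7, 8} must be used), so B = 3.
The 7 still-open variables draw from only 7 values {1, 2, 4, 5, 6, 7, 8}, so each is used; only A can be 5, hence A = 5.
The 6 still-open variables draw from only 6 values {1, 2, 4, 6, 7, 8}, so each is used; only F can be 7, hence F = 7.
Among the 5 still-open variables, 8 fits only G (and all 5 values in {1, 2, 4, 6, 8} must be used), so G = 8.

G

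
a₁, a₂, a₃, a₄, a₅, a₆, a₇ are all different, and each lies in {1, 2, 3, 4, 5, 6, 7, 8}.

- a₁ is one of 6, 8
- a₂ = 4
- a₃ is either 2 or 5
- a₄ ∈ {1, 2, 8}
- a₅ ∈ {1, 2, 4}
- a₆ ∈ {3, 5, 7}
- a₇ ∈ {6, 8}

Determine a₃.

a₂ must be 4 (only option left). Eliminate 4 elsewhere: a₅.
a₁ and a₇ share exactly the 2 values {6, 8}; by pigeonhole those values go to them, so strike 6, 8 from a₄.
The 2 variables a₄ and a₅ are confined to {1, 2}, which locks those values in; drop them from a₃.
So a₃ = 5.

5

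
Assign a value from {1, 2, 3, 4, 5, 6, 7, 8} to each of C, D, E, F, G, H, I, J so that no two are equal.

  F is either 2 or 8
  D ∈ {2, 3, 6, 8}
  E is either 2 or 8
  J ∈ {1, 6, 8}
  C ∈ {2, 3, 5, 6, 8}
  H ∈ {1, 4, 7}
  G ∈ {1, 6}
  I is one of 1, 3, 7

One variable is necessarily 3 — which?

D

Among the 8 variables, 4 fits only H (and all 8 values in {1, 2, 3, 4, 5, 6, 7, 8} must be used), so H = 4.
The 7 still-open variables draw from only 7 values {1, 2, 3, 5, 6, 7, 8}, so each is used; only C can be 5, hence C = 5.
The 6 still-open variables draw from only 6 values {1, 2, 3, 6, 7, 8}, so each is used; only I can be 7, hence I = 7.
The 5 still-open variables together cover exactly {1, 2, 3, 6, 8} — 5 values for 5 variables — and 3 appears only in D's list, so D = 3.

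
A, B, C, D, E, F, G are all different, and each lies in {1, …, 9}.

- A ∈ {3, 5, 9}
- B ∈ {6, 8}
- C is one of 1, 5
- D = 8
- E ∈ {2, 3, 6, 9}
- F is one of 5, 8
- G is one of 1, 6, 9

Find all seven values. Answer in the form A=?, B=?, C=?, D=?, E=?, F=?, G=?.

D has just one choice, so D = 8. So B, F can't be 8.
That leaves F = 5. Remove 5 from A, C.
That leaves B = 6. So E, G can't be 6.
C has just one choice, so C = 1. Eliminate 1 elsewhere: G.
G must be 9 (only option left). Strike 9 from A, E.
A's domain is down to {3}, so A = 3. Remove 3 from E.
E must be 2 (only option left).

A=3, B=6, C=1, D=8, E=2, F=5, G=9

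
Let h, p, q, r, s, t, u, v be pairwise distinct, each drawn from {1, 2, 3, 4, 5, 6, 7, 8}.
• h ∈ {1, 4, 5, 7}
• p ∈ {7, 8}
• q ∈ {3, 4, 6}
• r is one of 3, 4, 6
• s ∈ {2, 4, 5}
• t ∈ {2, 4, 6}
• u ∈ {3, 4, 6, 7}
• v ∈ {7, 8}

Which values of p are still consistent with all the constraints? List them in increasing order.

The 8 variables together cover exactly {1, 2, 3, 4, 5, 6, 7, 8} — 8 values for 8 variables — and 1 appears only in h's list, so h = 1.
Among the 7 still-open variables, 5 fits only s (and all 7 values in {2, 3, 4, 5, 6, 7, 8} must be used), so s = 5.
The 6 still-open variables draw from only 6 values {2, 3, 4, 6, 7, 8}, so each is used; only t can be 2, hence t = 2.
The 2 variables p and v are confined to {7, 8}, which locks those values in; drop them from u.
No further eliminations apply; p can still be any of 7, 8.

7, 8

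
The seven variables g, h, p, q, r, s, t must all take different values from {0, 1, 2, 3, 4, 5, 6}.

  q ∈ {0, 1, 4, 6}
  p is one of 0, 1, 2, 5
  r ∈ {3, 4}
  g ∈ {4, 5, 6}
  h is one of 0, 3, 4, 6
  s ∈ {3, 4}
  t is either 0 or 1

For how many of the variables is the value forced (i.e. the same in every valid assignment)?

2

The 7 variables draw from only 7 values {0, 1, 2, 3, 4, 5, 6}, so each is used; only p can be 2, hence p = 2.
The 6 still-open variables together cover exactly {0, 1, 3, 4, 5, 6} — 6 values for 6 variables — and 5 appears only in g's list, so g = 5.
r and s between them cover only {3, 4} — a naked pair. Remove those values from h, q.
Determined: g=5, p=2. The other variables each still have more than one consistent value. That makes 2.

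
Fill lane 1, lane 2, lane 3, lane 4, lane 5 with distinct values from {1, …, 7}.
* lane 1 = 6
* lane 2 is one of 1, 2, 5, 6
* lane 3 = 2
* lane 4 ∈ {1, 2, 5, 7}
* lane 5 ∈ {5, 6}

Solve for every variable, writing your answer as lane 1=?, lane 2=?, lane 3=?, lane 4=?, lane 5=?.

lane 1 must be 6 (only option left). Remove 6 from lane 2, lane 5.
lane 3 must be 2 (only option left). Strike 2 from lane 2, lane 4.
lane 5 has just one choice, so lane 5 = 5. Eliminate 5 elsewhere: lane 2, lane 4.
That leaves lane 2 = 1. Strike 1 from lane 4.
lane 4's domain is down to {7}, so lane 4 = 7.

lane 1=6, lane 2=1, lane 3=2, lane 4=7, lane 5=5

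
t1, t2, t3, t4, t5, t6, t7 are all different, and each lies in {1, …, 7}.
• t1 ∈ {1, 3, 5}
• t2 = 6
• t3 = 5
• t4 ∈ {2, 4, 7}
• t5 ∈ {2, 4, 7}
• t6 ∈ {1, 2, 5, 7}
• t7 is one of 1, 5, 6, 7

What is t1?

3

t2 has just one choice, so t2 = 6. So t7 can't be 6.
t3 has just one choice, so t3 = 5. Remove 5 from t1, t6, t7.
Among the 5 still-open variables, 3 fits only t1 (and all 5 values in {1, 2, 3, 4, 7} must be used), so t1 = 3.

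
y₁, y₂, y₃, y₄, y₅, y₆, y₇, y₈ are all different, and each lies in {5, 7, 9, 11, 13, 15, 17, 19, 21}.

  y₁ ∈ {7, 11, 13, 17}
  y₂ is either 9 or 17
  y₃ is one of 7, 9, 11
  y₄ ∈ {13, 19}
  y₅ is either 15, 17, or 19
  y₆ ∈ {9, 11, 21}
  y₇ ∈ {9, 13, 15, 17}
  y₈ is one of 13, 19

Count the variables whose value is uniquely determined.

Among the 8 variables, 21 fits only y₆ (and all 8 values in {7, 9, 11, 13, 15, 17, 19, 21} must be used), so y₆ = 21.
y₄ and y₈ share exactly the 2 values {13, 19}; by pigeonhole those values go to them, so strike 13, 19 from y₁, y₅, y₇.
The 3 variables y₂, y₅, y₇ are confined to {9, 15, 17}, which locks those values in; drop them from y₁, y₃.
Determined: y₆=21. The other variables each still have more than one consistent value. That makes 1.

1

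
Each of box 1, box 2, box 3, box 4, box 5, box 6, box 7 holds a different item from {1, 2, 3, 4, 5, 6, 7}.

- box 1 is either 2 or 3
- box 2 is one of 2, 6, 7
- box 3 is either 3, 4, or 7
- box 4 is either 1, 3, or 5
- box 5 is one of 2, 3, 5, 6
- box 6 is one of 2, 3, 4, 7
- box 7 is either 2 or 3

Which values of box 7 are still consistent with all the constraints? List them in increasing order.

The 7 variables draw from only 7 values {1, 2, 3, 4, 5, 6, 7}, so each is used; only box 4 can be 1, hence box 4 = 1.
The 6 still-open variables together cover exactly {2, 3, 4, 5, 6, 7} — 6 values for 6 variables — and 5 appears only in box 5's list, so box 5 = 5.
The 5 still-open variables draw from only 5 values {2, 3, 4, 6, 7}, so each is used; only box 2 can be 6, hence box 2 = 6.
The 2 variables box 1 and box 7 are confined to {2, 3}, which locks those values in; drop them from box 3, box 6.
No further eliminations apply; box 7 can still be any of 2, 3.

2, 3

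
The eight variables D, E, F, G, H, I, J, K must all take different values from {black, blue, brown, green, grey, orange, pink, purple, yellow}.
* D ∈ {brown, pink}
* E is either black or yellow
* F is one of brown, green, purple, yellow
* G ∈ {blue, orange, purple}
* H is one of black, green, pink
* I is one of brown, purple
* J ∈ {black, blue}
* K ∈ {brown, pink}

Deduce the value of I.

purple

Among the 8 variables, orange fits only G (and all 8 values in {black, blue, brown, green, orange, pink, purple, yellow} must be used), so G = orange.
The 7 still-open variables draw from only 7 values {black, blue, brown, green, pink, purple, yellow}, so each is used; only J can be blue, hence J = blue.
The 2 variables D and K are confined to {brown, pink}, which locks those values in; drop them from F, H, I.
So I = purple.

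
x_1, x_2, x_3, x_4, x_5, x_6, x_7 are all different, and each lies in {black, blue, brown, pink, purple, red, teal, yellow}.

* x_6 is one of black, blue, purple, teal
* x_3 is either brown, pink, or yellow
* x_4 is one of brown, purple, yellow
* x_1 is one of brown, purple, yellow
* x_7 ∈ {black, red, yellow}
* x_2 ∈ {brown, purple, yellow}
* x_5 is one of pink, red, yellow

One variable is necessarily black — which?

x_7

x_1, x_2, x_4 share exactly the 3 values {brown, purple, yellow}; by pigeonhole those values go to them, so strike brown, purple, yellow from x_3, x_5, x_6, x_7.
x_3 must be pink (only option left). Strike pink from x_5.
That leaves x_5 = red. Strike red from x_7.
So black goes to x_7.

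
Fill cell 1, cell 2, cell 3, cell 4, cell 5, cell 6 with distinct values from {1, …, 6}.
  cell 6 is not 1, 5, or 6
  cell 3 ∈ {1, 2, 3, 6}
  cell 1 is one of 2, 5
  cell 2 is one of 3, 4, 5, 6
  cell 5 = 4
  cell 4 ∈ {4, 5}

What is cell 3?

cell 5 has just one choice, so cell 5 = 4. Strike 4 from cell 2, cell 4, cell 6.
cell 4 must be 5 (only option left). Eliminate 5 elsewhere: cell 1, cell 2.
That leaves cell 1 = 2. So cell 3, cell 6 can't be 2.
That leaves cell 6 = 3. So cell 2, cell 3 can't be 3.
cell 2 must be 6 (only option left). Strike 6 from cell 3.
So cell 3 = 1.

1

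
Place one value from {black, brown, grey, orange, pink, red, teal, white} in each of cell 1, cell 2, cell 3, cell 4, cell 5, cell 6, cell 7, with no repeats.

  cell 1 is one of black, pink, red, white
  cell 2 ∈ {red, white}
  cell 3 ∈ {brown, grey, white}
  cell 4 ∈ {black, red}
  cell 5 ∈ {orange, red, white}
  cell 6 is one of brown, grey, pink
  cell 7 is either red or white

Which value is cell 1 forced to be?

pink

The 7 variables together cover exactly {black, brown, grey, orange, pink, red, white} — 7 values for 7 variables — and orange appears only in cell 5's list, so cell 5 = orange.
The 2 variables cell 2 and cell 7 are confined to {red, white}, which locks those values in; drop them from cell 1, cell 3, cell 4.
cell 4 has just one choice, so cell 4 = black. Eliminate black elsewhere: cell 1.
So cell 1 = pink.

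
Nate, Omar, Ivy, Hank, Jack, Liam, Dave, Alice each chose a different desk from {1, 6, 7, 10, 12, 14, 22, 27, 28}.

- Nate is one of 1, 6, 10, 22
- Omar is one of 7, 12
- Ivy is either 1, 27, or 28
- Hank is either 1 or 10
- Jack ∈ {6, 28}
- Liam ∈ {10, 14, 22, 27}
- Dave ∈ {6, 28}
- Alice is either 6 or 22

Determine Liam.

14

Jack and Dave between them cover only {6, 28} — a naked pair. Remove those values from Nate, Ivy, Alice.
Alice's domain is down to {22}, so Alice = 22. Eliminate 22 elsewhere: Nate, Liam.
Nate and Hank between them cover only {1, 10} — a naked pair. Remove those values from Ivy, Liam.
Ivy must be 27 (only option left). Eliminate 27 elsewhere: Liam.
So Liam = 14.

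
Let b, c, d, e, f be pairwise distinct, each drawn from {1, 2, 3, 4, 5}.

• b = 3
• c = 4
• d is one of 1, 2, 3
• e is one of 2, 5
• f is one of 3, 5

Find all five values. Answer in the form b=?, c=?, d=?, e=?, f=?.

b=3, c=4, d=1, e=2, f=5

b must be 3 (only option left). Remove 3 from d, f.
c has just one choice, so c = 4.
f must be 5 (only option left). Strike 5 from e.
e must be 2 (only option left). Remove 2 from d.
That leaves d = 1.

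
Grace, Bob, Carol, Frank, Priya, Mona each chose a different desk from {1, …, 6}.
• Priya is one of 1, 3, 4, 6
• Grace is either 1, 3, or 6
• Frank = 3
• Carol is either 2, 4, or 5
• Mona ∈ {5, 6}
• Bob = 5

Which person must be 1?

Grace

Bob's domain is down to {5}, so Bob = 5. Eliminate 5 elsewhere: Carol, Mona.
That leaves Frank = 3. So Grace, Priya can't be 3.
Mona has just one choice, so Mona = 6. Remove 6 from Grace, Priya.
So 1 goes to Grace.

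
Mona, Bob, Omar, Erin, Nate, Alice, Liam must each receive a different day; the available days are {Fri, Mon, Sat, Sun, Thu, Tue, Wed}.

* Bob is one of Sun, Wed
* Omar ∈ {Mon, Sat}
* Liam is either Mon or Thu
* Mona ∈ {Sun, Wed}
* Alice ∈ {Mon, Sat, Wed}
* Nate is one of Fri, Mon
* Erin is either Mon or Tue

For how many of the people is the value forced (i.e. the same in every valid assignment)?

3

The 7 variables draw from only 7 values {Fri, Mon, Sat, Sun, Thu, Tue, Wed}, so each is used; only Nate can be Fri, hence Nate = Fri.
The 6 still-open variables together cover exactly {Mon, Sat, Sun, Thu, Tue, Wed} — 6 values for 6 variables — and Thu appears only in Liam's list, so Liam = Thu.
The 5 still-open variables draw from only 5 values {Mon, Sat, Sun, Tue, Wed}, so each is used; only Erin can be Tue, hence Erin = Tue.
The 2 variables Mona and Bob are confined to {Sun, Wed}, which locks those values in; drop them from Alice.
Determined: Erin=Tue, Nate=Fri, Liam=Thu. The other people each still have more than one consistent value. That makes 3.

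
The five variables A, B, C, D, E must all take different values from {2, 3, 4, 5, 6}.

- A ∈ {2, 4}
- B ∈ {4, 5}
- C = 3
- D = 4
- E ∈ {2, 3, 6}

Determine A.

C has just one choice, so C = 3. Remove 3 from E.
D's domain is down to {4}, so D = 4. So A, B can't be 4.
So A = 2.

2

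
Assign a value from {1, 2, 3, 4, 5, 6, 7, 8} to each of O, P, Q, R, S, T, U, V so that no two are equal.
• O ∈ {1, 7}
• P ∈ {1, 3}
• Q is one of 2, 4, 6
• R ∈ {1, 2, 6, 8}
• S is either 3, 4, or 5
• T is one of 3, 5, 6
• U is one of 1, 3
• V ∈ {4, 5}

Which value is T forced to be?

The 8 variables together cover exactly {1, 2, 3, 4, 5, 6, 7, 8} — 8 values for 8 variables — and 7 appears only in O's list, so O = 7.
The 7 still-open variables together cover exactly {1, 2, 3, 4, 5, 6, 8} — 7 values for 7 variables — and 8 appears only in R's list, so R = 8.
The 6 still-open variables together cover exactly {1, 2, 3, 4, 5, 6} — 6 values for 6 variables — and 2 appears only in Q's list, so Q = 2.
The 5 still-open variables draw from only 5 values {1, 3, 4, 5, 6}, so each is used; only T can be 6, hence T = 6.

6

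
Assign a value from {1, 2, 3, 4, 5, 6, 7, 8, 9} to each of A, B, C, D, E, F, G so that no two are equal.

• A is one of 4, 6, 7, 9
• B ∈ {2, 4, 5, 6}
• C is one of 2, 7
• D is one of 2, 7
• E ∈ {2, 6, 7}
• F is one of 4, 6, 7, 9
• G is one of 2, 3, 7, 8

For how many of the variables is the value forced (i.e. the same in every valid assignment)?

C and D between them cover only {2, 7} — a naked pair. Remove those values from A, B, E, F, G.
That leaves E = 6. So A, B, F can't be 6.
The 2 variables A and F are confined to {4, 9}, which locks those values in; drop them from B.
B has just one choice, so B = 5.
Determined: B=5, E=6. The other variables each still have more than one consistent value. That makes 2.

2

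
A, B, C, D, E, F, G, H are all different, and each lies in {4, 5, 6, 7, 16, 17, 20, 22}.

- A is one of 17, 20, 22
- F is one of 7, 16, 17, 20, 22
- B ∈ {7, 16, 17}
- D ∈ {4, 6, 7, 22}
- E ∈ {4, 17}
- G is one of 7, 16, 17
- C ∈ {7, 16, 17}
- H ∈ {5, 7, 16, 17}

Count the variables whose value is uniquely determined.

The 8 variables draw from only 8 values {4, 5, 6, 7, 16, 17, 20, 22}, so each is used; only H can be 5, hence H = 5.
The 7 still-open variables together cover exactly {4, 6, 7, 16, 17, 20, 22} — 7 values for 7 variables — and 6 appears only in D's list, so D = 6.
Among the 6 still-open variables, 4 fits only E (and all 6 values in {4, 7, 16, 17, 20, 22} must be used), so E = 4.
B, C, G share exactly the 3 values {7, 16, 17}; by pigeonhole those values go to them, so strike 7, 16, 17 from A, F.
Determined: D=6, E=4, H=5. The other variables each still have more than one consistent value. That makes 3.

3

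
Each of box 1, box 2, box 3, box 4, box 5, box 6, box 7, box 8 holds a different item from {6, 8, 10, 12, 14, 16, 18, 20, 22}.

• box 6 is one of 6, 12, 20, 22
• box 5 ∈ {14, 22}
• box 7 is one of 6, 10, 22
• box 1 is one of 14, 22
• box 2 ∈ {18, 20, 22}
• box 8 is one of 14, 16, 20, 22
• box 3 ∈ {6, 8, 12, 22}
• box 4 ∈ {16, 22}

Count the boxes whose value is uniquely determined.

box 1 and box 5 between them cover only {14, 22} — a naked pair. Remove those values from box 2, box 3, box 4, box 6, box 7, box 8.
box 4 must be 16 (only option left). Eliminate 16 elsewhere: box 8.
box 8 must be 20 (only option left). So box 2, box 6 can't be 20.
box 2's domain is down to {18}, so box 2 = 18.
Determined: box 2=18, box 4=16, box 8=20. The other boxes each still have more than one consistent value. That makes 3.

3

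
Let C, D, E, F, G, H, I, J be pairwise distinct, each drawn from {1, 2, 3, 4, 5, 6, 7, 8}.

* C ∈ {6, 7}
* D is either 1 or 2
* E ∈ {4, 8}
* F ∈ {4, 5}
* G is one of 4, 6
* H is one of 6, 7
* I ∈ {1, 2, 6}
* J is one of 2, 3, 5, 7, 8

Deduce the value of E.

Among the 8 variables, 3 fits only J (and all 8 values in {1, 2, 3, 4, 5, 6, 7, 8} must be used), so J = 3.
The 7 still-open variables draw from only 7 values {1, 2, 4, 5, 6, 7, 8}, so each is used; only F can be 5, hence F = 5.
The 6 still-open variables together cover exactly {1, 2, 4, 6, 7, 8} — 6 values for 6 variables — and 8 appears only in E's list, so E = 8.

8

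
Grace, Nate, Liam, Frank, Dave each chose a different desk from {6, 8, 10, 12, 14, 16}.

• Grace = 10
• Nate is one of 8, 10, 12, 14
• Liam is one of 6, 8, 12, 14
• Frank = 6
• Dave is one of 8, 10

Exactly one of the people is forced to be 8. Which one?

Dave

Grace's domain is down to {10}, so Grace = 10. So Nate, Dave can't be 10.
So 8 goes to Dave.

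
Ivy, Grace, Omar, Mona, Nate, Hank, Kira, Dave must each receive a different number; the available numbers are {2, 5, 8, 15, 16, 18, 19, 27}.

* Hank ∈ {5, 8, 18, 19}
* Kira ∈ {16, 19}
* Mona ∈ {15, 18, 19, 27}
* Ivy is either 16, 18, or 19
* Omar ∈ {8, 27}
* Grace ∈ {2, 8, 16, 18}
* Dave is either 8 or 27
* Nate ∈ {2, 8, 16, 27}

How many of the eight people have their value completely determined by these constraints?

The 8 variables together cover exactly {2, 5, 8, 15, 16, 18, 19, 27} — 8 values for 8 variables — and 5 appears only in Hank's list, so Hank = 5.
Among the 7 still-open variables, 15 fits only Mona (and all 7 values in {2, 8, 15, 16, 18, 19, 27} must be used), so Mona = 15.
The 2 variables Omar and Dave are confined to {8, 27}, which locks those values in; drop them from Grace, Nate.
Determined: Mona=15, Hank=5. The other people each still have more than one consistent value. That makes 2.

2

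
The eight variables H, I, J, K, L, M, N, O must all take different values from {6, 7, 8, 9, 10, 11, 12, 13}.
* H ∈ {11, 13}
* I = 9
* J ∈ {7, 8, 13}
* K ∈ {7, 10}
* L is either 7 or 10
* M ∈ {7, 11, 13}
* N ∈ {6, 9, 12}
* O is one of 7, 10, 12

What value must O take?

I must be 9 (only option left). Remove 9 from N.
The 7 still-open variables draw from only 7 values {6, 7, 8, 10, 11, 12, 13}, so each is used; only N can be 6, hence N = 6.
The 6 still-open variables together cover exactly {7, 8, 10, 11, 12, 13} — 6 values for 6 variables — and 8 appears only in J's list, so J = 8.
The 5 still-open variables together cover exactly {7, 10, 11, 12, 13} — 5 values for 5 variables — and 12 appears only in O's list, so O = 12.

12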